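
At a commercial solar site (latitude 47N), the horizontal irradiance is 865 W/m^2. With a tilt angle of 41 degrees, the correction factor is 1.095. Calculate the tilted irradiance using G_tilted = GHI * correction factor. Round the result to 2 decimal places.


Identify the given values:
  GHI = 865 W/m^2, tilt correction factor = 1.095
Apply the formula G_tilted = GHI * factor:
  G_tilted = 865 * 1.095
  G_tilted = 947.18 W/m^2

947.18


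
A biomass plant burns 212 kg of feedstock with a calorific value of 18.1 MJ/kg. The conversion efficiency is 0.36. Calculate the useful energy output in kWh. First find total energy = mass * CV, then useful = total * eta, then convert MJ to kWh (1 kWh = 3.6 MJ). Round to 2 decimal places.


Total energy = mass * CV = 212 * 18.1 = 3837.2 MJ
Useful energy = total * eta = 3837.2 * 0.36 = 1381.39 MJ
Convert to kWh: 1381.39 / 3.6
Useful energy = 383.72 kWh

383.72


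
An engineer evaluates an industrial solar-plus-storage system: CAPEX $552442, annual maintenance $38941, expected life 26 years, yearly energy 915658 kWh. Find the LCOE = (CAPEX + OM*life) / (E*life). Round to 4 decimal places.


Total cost = CAPEX + OM * lifetime = 552442 + 38941 * 26 = 552442 + 1012466 = 1564908
Total generation = annual * lifetime = 915658 * 26 = 23807108 kWh
LCOE = 1564908 / 23807108
LCOE = 0.0657 $/kWh

0.0657


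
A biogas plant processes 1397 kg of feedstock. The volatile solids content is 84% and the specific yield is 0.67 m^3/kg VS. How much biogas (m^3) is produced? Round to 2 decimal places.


Compute volatile solids:
  VS = mass * VS_fraction = 1397 * 0.84 = 1173.48 kg
Calculate biogas volume:
  Biogas = VS * specific_yield = 1173.48 * 0.67
  Biogas = 786.23 m^3

786.23


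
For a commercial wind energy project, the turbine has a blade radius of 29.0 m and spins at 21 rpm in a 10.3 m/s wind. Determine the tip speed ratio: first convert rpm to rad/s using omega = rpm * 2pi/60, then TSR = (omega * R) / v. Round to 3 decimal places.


Convert rotational speed to rad/s:
  omega = 21 * 2 * pi / 60 = 2.1991 rad/s
Compute tip speed:
  v_tip = omega * R = 2.1991 * 29.0 = 63.774 m/s
Tip speed ratio:
  TSR = v_tip / v_wind = 63.774 / 10.3 = 6.192

6.192


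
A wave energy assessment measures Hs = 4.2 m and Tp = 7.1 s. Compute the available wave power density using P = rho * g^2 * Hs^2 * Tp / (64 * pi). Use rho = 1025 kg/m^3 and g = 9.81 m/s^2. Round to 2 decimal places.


Apply wave power formula:
  g^2 = 9.81^2 = 96.2361
  Hs^2 = 4.2^2 = 17.64
  Numerator = rho * g^2 * Hs^2 * Tp = 1025 * 96.2361 * 17.64 * 7.1 = 12354318.96
  Denominator = 64 * pi = 201.0619
  P = 12354318.96 / 201.0619 = 61445.34 W/m

61445.34


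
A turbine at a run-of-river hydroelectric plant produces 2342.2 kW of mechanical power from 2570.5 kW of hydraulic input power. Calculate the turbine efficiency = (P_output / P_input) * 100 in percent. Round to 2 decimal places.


Turbine efficiency = (output power / input power) * 100
eta = (2342.2 / 2570.5) * 100
eta = 91.12%

91.12


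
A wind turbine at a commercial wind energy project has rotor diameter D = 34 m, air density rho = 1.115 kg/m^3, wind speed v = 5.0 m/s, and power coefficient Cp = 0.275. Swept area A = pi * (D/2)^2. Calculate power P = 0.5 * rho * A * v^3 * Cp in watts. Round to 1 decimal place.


Step 1 -- Compute swept area:
  A = pi * (D/2)^2 = pi * (34/2)^2 = 907.92 m^2
Step 2 -- Apply wind power equation:
  P = 0.5 * rho * A * v^3 * Cp
  v^3 = 5.0^3 = 125.0
  P = 0.5 * 1.115 * 907.92 * 125.0 * 0.275
  P = 17399.4 W

17399.4


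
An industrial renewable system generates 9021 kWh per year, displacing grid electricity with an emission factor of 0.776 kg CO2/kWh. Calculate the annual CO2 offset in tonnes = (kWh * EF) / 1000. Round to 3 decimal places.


CO2 offset in kg = generation * emission_factor
CO2 offset = 9021 * 0.776 = 7000.3 kg
Convert to tonnes:
  CO2 offset = 7000.3 / 1000 = 7.000 tonnes

7.000


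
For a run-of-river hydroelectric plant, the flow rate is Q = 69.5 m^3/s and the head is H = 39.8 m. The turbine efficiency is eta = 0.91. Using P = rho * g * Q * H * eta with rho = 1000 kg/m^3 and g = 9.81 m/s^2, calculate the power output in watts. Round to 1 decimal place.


Apply the hydropower formula P = rho * g * Q * H * eta
rho * g = 1000 * 9.81 = 9810.0
P = 9810.0 * 69.5 * 39.8 * 0.91
P = 24693251.3 W

24693251.3


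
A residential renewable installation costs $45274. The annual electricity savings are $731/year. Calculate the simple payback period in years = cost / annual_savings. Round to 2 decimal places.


Simple payback period = initial cost / annual savings
Payback = 45274 / 731
Payback = 61.93 years

61.93


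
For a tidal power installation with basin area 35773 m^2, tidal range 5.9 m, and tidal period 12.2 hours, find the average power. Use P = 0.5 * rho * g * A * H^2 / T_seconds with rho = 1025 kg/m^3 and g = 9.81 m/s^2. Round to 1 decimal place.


Convert period to seconds: T = 12.2 * 3600 = 43920.0 s
H^2 = 5.9^2 = 34.81
P = 0.5 * rho * g * A * H^2 / T
P = 0.5 * 1025 * 9.81 * 35773 * 34.81 / 43920.0
P = 142547.6 W

142547.6


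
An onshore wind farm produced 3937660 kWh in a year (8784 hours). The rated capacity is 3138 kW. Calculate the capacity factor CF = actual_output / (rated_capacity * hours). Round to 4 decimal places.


Capacity factor = actual output / maximum possible output
Maximum possible = rated * hours = 3138 * 8784 = 27564192 kWh
CF = 3937660 / 27564192
CF = 0.1429

0.1429


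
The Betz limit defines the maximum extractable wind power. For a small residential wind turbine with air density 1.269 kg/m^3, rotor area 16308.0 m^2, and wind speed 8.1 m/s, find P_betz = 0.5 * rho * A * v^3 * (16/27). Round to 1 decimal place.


The Betz coefficient Cp_max = 16/27 = 0.5926
v^3 = 8.1^3 = 531.441
P_betz = 0.5 * rho * A * v^3 * Cp_max
P_betz = 0.5 * 1.269 * 16308.0 * 531.441 * 0.5926
P_betz = 3258694.2 W

3258694.2


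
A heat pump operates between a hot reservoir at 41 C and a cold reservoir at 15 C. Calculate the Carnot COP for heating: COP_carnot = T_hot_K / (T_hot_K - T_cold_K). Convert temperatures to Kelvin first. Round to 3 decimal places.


Convert to Kelvin:
  T_hot = 41 + 273.15 = 314.15 K
  T_cold = 15 + 273.15 = 288.15 K
Apply Carnot COP formula:
  COP = T_hot_K / (T_hot_K - T_cold_K) = 314.15 / 26.0
  COP = 12.083

12.083


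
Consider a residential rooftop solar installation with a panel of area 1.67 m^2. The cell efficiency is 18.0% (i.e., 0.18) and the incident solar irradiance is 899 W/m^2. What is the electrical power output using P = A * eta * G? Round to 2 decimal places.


Use the solar power formula P = A * eta * G.
Given: A = 1.67 m^2, eta = 0.18, G = 899 W/m^2
P = 1.67 * 0.18 * 899
P = 270.24 W

270.24


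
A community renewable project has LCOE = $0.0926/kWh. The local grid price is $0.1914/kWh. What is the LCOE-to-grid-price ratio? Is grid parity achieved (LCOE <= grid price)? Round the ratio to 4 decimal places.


Compare LCOE to grid price:
  LCOE = $0.0926/kWh, Grid price = $0.1914/kWh
  Ratio = LCOE / grid_price = 0.0926 / 0.1914 = 0.4838
  Grid parity achieved (ratio <= 1)? yes

0.4838


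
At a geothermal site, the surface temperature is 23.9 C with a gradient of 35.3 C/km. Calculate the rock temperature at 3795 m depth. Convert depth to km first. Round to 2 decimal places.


Convert depth to km: 3795 / 1000 = 3.795 km
Temperature increase = gradient * depth_km = 35.3 * 3.795 = 133.96 C
Temperature at depth = T_surface + delta_T = 23.9 + 133.96
T = 157.86 C

157.86


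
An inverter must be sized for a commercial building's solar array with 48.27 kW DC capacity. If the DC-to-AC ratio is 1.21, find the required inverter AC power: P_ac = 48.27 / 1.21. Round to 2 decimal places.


The inverter AC capacity is determined by the DC/AC ratio.
Given: P_dc = 48.27 kW, DC/AC ratio = 1.21
P_ac = P_dc / ratio = 48.27 / 1.21
P_ac = 39.89 kW

39.89


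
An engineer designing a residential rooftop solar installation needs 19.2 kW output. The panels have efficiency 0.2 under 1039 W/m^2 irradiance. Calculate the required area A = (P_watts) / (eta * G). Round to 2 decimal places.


Convert target power to watts: P = 19.2 * 1000 = 19200.0 W
Compute denominator: eta * G = 0.2 * 1039 = 207.8
Required area A = P / (eta * G) = 19200.0 / 207.8
A = 92.40 m^2

92.40


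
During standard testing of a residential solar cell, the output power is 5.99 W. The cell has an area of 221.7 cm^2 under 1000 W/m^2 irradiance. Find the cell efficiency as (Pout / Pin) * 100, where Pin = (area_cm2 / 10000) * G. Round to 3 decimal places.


First compute the input power:
  Pin = area_cm2 / 10000 * G = 221.7 / 10000 * 1000 = 22.17 W
Then compute efficiency:
  Efficiency = (Pout / Pin) * 100 = (5.99 / 22.17) * 100
  Efficiency = 27.018%

27.018


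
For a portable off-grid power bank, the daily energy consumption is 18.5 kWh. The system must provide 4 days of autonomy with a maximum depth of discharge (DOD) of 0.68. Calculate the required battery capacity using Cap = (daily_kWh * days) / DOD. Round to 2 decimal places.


Total energy needed = daily * days = 18.5 * 4 = 74.0 kWh
Account for depth of discharge:
  Cap = total_energy / DOD = 74.0 / 0.68
  Cap = 108.82 kWh

108.82


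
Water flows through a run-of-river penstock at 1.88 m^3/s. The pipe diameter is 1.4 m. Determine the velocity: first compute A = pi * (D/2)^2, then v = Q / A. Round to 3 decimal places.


Compute pipe cross-sectional area:
  A = pi * (D/2)^2 = pi * (1.4/2)^2 = 1.5394 m^2
Calculate velocity:
  v = Q / A = 1.88 / 1.5394
  v = 1.221 m/s

1.221


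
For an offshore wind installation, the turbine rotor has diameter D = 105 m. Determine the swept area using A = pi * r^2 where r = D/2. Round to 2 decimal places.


Compute the rotor radius:
  r = D / 2 = 105 / 2 = 52.5 m
Calculate swept area:
  A = pi * r^2 = pi * 52.5^2
  A = 8659.01 m^2

8659.01


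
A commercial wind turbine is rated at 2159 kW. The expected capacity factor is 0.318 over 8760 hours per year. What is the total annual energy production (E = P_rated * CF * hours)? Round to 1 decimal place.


Annual energy = rated_kW * capacity_factor * hours_per_year
Given: P_rated = 2159 kW, CF = 0.318, hours = 8760
E = 2159 * 0.318 * 8760
E = 6014283.1 kWh

6014283.1


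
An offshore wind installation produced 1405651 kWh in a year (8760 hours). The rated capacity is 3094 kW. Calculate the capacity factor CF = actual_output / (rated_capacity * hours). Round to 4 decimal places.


Capacity factor = actual output / maximum possible output
Maximum possible = rated * hours = 3094 * 8760 = 27103440 kWh
CF = 1405651 / 27103440
CF = 0.0519

0.0519


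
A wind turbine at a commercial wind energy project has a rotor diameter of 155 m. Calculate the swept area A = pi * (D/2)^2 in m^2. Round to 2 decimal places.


Compute the rotor radius:
  r = D / 2 = 155 / 2 = 77.5 m
Calculate swept area:
  A = pi * r^2 = pi * 77.5^2
  A = 18869.19 m^2

18869.19


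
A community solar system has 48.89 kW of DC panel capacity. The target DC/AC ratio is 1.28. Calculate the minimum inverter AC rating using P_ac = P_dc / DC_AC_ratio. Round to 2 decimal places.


The inverter AC capacity is determined by the DC/AC ratio.
Given: P_dc = 48.89 kW, DC/AC ratio = 1.28
P_ac = P_dc / ratio = 48.89 / 1.28
P_ac = 38.20 kW

38.20


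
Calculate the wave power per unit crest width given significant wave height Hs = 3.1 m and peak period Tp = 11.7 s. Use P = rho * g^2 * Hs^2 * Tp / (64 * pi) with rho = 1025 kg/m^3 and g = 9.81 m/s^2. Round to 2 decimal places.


Apply wave power formula:
  g^2 = 9.81^2 = 96.2361
  Hs^2 = 3.1^2 = 9.61
  Numerator = rho * g^2 * Hs^2 * Tp = 1025 * 96.2361 * 9.61 * 11.7 = 11091010.84
  Denominator = 64 * pi = 201.0619
  P = 11091010.84 / 201.0619 = 55162.16 W/m

55162.16


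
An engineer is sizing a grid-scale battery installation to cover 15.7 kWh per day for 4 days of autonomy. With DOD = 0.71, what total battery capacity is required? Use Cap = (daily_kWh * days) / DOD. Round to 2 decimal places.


Total energy needed = daily * days = 15.7 * 4 = 62.8 kWh
Account for depth of discharge:
  Cap = total_energy / DOD = 62.8 / 0.71
  Cap = 88.45 kWh

88.45


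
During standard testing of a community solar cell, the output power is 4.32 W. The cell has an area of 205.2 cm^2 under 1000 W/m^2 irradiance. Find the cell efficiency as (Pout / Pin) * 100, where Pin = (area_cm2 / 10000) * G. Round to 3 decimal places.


First compute the input power:
  Pin = area_cm2 / 10000 * G = 205.2 / 10000 * 1000 = 20.52 W
Then compute efficiency:
  Efficiency = (Pout / Pin) * 100 = (4.32 / 20.52) * 100
  Efficiency = 21.053%

21.053


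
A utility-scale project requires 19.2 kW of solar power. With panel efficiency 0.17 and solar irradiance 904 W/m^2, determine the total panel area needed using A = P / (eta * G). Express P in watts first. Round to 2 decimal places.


Convert target power to watts: P = 19.2 * 1000 = 19200.0 W
Compute denominator: eta * G = 0.17 * 904 = 153.68
Required area A = P / (eta * G) = 19200.0 / 153.68
A = 124.93 m^2

124.93


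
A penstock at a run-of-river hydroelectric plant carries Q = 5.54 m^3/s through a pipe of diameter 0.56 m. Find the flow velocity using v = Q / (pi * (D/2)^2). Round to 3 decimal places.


Compute pipe cross-sectional area:
  A = pi * (D/2)^2 = pi * (0.56/2)^2 = 0.2463 m^2
Calculate velocity:
  v = Q / A = 5.54 / 0.2463
  v = 22.493 m/s

22.493


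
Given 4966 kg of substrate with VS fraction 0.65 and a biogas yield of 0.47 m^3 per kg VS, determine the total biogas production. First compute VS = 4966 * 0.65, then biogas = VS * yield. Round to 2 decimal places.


Compute volatile solids:
  VS = mass * VS_fraction = 4966 * 0.65 = 3227.9 kg
Calculate biogas volume:
  Biogas = VS * specific_yield = 3227.9 * 0.47
  Biogas = 1517.11 m^3

1517.11


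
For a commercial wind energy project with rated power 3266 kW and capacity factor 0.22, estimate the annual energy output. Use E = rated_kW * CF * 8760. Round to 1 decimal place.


Annual energy = rated_kW * capacity_factor * hours_per_year
Given: P_rated = 3266 kW, CF = 0.22, hours = 8760
E = 3266 * 0.22 * 8760
E = 6294235.2 kWh

6294235.2


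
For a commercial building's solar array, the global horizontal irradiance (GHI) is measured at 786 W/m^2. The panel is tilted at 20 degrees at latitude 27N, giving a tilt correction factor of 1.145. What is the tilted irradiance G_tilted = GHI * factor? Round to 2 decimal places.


Identify the given values:
  GHI = 786 W/m^2, tilt correction factor = 1.145
Apply the formula G_tilted = GHI * factor:
  G_tilted = 786 * 1.145
  G_tilted = 899.97 W/m^2

899.97


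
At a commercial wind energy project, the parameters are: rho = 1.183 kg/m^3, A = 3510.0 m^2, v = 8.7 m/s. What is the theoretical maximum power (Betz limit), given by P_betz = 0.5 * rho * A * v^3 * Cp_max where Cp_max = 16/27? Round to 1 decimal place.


The Betz coefficient Cp_max = 16/27 = 0.5926
v^3 = 8.7^3 = 658.503
P_betz = 0.5 * rho * A * v^3 * Cp_max
P_betz = 0.5 * 1.183 * 3510.0 * 658.503 * 0.5926
P_betz = 810169.4 W

810169.4


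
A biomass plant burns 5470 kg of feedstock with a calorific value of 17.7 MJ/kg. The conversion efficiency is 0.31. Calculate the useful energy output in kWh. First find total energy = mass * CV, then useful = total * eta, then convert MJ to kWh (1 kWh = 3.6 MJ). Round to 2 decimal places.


Total energy = mass * CV = 5470 * 17.7 = 96819.0 MJ
Useful energy = total * eta = 96819.0 * 0.31 = 30013.89 MJ
Convert to kWh: 30013.89 / 3.6
Useful energy = 8337.19 kWh

8337.19


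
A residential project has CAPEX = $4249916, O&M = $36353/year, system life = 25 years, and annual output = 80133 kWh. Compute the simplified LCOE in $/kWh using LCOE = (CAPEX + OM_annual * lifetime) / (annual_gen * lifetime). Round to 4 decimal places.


Total cost = CAPEX + OM * lifetime = 4249916 + 36353 * 25 = 4249916 + 908825 = 5158741
Total generation = annual * lifetime = 80133 * 25 = 2003325 kWh
LCOE = 5158741 / 2003325
LCOE = 2.5751 $/kWh

2.5751


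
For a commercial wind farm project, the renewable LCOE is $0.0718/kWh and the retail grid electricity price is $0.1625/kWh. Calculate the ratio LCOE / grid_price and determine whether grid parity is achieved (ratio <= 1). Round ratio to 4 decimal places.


Compare LCOE to grid price:
  LCOE = $0.0718/kWh, Grid price = $0.1625/kWh
  Ratio = LCOE / grid_price = 0.0718 / 0.1625 = 0.4418
  Grid parity achieved (ratio <= 1)? yes

0.4418


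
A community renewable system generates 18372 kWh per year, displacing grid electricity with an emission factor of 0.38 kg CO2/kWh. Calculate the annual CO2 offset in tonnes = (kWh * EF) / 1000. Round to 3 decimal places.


CO2 offset in kg = generation * emission_factor
CO2 offset = 18372 * 0.38 = 6981.36 kg
Convert to tonnes:
  CO2 offset = 6981.36 / 1000 = 6.981 tonnes

6.981


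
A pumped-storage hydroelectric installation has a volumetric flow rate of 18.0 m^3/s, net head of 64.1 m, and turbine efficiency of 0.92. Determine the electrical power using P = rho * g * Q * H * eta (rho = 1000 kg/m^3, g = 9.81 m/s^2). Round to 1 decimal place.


Apply the hydropower formula P = rho * g * Q * H * eta
rho * g = 1000 * 9.81 = 9810.0
P = 9810.0 * 18.0 * 64.1 * 0.92
P = 10413275.8 W

10413275.8


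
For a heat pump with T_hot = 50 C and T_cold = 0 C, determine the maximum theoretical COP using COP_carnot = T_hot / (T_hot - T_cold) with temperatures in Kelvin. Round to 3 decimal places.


Convert to Kelvin:
  T_hot = 50 + 273.15 = 323.15 K
  T_cold = 0 + 273.15 = 273.15 K
Apply Carnot COP formula:
  COP = T_hot_K / (T_hot_K - T_cold_K) = 323.15 / 50.0
  COP = 6.463

6.463


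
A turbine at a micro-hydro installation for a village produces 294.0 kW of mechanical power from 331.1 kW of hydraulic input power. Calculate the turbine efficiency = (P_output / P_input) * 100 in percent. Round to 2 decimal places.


Turbine efficiency = (output power / input power) * 100
eta = (294.0 / 331.1) * 100
eta = 88.79%

88.79


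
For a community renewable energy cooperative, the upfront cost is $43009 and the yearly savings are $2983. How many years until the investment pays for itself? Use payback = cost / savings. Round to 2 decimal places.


Simple payback period = initial cost / annual savings
Payback = 43009 / 2983
Payback = 14.42 years

14.42


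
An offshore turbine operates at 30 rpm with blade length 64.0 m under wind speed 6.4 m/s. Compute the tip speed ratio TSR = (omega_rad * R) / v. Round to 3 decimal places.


Convert rotational speed to rad/s:
  omega = 30 * 2 * pi / 60 = 3.1416 rad/s
Compute tip speed:
  v_tip = omega * R = 3.1416 * 64.0 = 201.062 m/s
Tip speed ratio:
  TSR = v_tip / v_wind = 201.062 / 6.4 = 31.416

31.416


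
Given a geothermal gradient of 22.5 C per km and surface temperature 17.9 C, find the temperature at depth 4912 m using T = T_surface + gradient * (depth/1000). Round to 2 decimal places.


Convert depth to km: 4912 / 1000 = 4.912 km
Temperature increase = gradient * depth_km = 22.5 * 4.912 = 110.52 C
Temperature at depth = T_surface + delta_T = 17.9 + 110.52
T = 128.42 C

128.42


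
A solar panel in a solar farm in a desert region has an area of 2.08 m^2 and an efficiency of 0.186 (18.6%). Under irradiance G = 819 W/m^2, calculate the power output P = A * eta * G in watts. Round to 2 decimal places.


Use the solar power formula P = A * eta * G.
Given: A = 2.08 m^2, eta = 0.186, G = 819 W/m^2
P = 2.08 * 0.186 * 819
P = 316.85 W

316.85


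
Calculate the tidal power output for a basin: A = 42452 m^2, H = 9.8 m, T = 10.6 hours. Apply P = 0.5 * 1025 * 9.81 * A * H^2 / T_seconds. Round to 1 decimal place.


Convert period to seconds: T = 10.6 * 3600 = 38160.0 s
H^2 = 9.8^2 = 96.04
P = 0.5 * rho * g * A * H^2 / T
P = 0.5 * 1025 * 9.81 * 42452 * 96.04 / 38160.0
P = 537161.4 W

537161.4


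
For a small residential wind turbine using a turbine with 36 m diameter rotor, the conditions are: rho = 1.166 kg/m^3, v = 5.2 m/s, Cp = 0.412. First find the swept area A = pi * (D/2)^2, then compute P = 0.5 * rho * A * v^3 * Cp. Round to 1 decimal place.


Step 1 -- Compute swept area:
  A = pi * (D/2)^2 = pi * (36/2)^2 = 1017.88 m^2
Step 2 -- Apply wind power equation:
  P = 0.5 * rho * A * v^3 * Cp
  v^3 = 5.2^3 = 140.608
  P = 0.5 * 1.166 * 1017.88 * 140.608 * 0.412
  P = 34377.2 W

34377.2


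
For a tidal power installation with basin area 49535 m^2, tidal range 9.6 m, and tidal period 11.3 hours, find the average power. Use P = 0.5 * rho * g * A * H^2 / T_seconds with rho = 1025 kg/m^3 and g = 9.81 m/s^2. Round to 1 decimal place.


Convert period to seconds: T = 11.3 * 3600 = 40680.0 s
H^2 = 9.6^2 = 92.16
P = 0.5 * rho * g * A * H^2 / T
P = 0.5 * 1025 * 9.81 * 49535 * 92.16 / 40680.0
P = 564204.5 W

564204.5


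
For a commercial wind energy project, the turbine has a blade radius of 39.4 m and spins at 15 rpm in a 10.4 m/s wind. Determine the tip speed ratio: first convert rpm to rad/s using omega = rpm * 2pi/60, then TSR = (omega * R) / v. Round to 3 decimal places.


Convert rotational speed to rad/s:
  omega = 15 * 2 * pi / 60 = 1.5708 rad/s
Compute tip speed:
  v_tip = omega * R = 1.5708 * 39.4 = 61.889 m/s
Tip speed ratio:
  TSR = v_tip / v_wind = 61.889 / 10.4 = 5.951

5.951


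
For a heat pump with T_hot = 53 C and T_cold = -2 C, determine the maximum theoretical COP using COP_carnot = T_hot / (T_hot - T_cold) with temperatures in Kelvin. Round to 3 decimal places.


Convert to Kelvin:
  T_hot = 53 + 273.15 = 326.15 K
  T_cold = -2 + 273.15 = 271.15 K
Apply Carnot COP formula:
  COP = T_hot_K / (T_hot_K - T_cold_K) = 326.15 / 55.0
  COP = 5.930

5.930


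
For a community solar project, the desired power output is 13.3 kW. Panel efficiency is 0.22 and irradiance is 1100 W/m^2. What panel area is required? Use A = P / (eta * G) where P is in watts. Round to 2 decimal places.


Convert target power to watts: P = 13.3 * 1000 = 13300.0 W
Compute denominator: eta * G = 0.22 * 1100 = 242.0
Required area A = P / (eta * G) = 13300.0 / 242.0
A = 54.96 m^2

54.96


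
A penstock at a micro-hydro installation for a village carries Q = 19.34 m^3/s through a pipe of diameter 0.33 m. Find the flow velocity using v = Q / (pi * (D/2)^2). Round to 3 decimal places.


Compute pipe cross-sectional area:
  A = pi * (D/2)^2 = pi * (0.33/2)^2 = 0.0855 m^2
Calculate velocity:
  v = Q / A = 19.34 / 0.0855
  v = 226.120 m/s

226.120


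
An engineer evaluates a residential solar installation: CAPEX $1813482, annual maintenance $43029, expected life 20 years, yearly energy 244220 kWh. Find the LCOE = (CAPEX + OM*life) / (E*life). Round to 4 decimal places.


Total cost = CAPEX + OM * lifetime = 1813482 + 43029 * 20 = 1813482 + 860580 = 2674062
Total generation = annual * lifetime = 244220 * 20 = 4884400 kWh
LCOE = 2674062 / 4884400
LCOE = 0.5475 $/kWh

0.5475


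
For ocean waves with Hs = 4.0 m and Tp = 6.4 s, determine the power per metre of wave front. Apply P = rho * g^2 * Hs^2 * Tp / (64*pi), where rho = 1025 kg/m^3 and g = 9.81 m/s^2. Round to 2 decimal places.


Apply wave power formula:
  g^2 = 9.81^2 = 96.2361
  Hs^2 = 4.0^2 = 16.0
  Numerator = rho * g^2 * Hs^2 * Tp = 1025 * 96.2361 * 16.0 * 6.4 = 10100941.06
  Denominator = 64 * pi = 201.0619
  P = 10100941.06 / 201.0619 = 50237.96 W/m

50237.96


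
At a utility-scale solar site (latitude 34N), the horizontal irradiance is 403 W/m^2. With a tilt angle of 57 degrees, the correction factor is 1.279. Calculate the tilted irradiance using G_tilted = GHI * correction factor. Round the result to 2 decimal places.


Identify the given values:
  GHI = 403 W/m^2, tilt correction factor = 1.279
Apply the formula G_tilted = GHI * factor:
  G_tilted = 403 * 1.279
  G_tilted = 515.44 W/m^2

515.44


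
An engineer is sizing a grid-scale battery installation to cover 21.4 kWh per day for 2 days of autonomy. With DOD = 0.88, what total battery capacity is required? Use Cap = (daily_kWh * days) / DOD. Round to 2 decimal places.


Total energy needed = daily * days = 21.4 * 2 = 42.8 kWh
Account for depth of discharge:
  Cap = total_energy / DOD = 42.8 / 0.88
  Cap = 48.64 kWh

48.64


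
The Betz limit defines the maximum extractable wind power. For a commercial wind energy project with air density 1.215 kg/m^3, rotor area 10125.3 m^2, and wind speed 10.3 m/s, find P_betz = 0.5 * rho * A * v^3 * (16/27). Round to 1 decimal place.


The Betz coefficient Cp_max = 16/27 = 0.5926
v^3 = 10.3^3 = 1092.727
P_betz = 0.5 * rho * A * v^3 * Cp_max
P_betz = 0.5 * 1.215 * 10125.3 * 1092.727 * 0.5926
P_betz = 3983107.9 W

3983107.9


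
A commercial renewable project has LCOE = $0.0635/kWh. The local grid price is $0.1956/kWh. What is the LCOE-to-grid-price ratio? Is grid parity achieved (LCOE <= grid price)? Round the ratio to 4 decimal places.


Compare LCOE to grid price:
  LCOE = $0.0635/kWh, Grid price = $0.1956/kWh
  Ratio = LCOE / grid_price = 0.0635 / 0.1956 = 0.3246
  Grid parity achieved (ratio <= 1)? yes

0.3246


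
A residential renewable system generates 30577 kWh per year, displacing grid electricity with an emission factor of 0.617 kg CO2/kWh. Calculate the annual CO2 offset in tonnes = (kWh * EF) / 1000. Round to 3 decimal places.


CO2 offset in kg = generation * emission_factor
CO2 offset = 30577 * 0.617 = 18866.01 kg
Convert to tonnes:
  CO2 offset = 18866.01 / 1000 = 18.866 tonnes

18.866


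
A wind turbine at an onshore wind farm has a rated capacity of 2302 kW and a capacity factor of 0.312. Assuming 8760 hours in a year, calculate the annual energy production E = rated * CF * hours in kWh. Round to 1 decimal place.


Annual energy = rated_kW * capacity_factor * hours_per_year
Given: P_rated = 2302 kW, CF = 0.312, hours = 8760
E = 2302 * 0.312 * 8760
E = 6291642.2 kWh

6291642.2


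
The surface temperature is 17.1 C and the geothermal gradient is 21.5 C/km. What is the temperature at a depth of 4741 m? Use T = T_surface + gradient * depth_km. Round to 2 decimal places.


Convert depth to km: 4741 / 1000 = 4.741 km
Temperature increase = gradient * depth_km = 21.5 * 4.741 = 101.93 C
Temperature at depth = T_surface + delta_T = 17.1 + 101.93
T = 119.03 C

119.03


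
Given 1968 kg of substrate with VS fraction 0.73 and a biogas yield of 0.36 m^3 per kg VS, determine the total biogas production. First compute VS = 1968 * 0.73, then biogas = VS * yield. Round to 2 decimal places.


Compute volatile solids:
  VS = mass * VS_fraction = 1968 * 0.73 = 1436.64 kg
Calculate biogas volume:
  Biogas = VS * specific_yield = 1436.64 * 0.36
  Biogas = 517.19 m^3

517.19


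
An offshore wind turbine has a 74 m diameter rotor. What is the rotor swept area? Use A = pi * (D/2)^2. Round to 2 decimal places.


Compute the rotor radius:
  r = D / 2 = 74 / 2 = 37.0 m
Calculate swept area:
  A = pi * r^2 = pi * 37.0^2
  A = 4300.84 m^2

4300.84


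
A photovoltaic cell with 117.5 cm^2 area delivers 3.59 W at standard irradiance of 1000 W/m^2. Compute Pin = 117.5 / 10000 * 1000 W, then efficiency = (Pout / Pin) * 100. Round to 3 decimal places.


First compute the input power:
  Pin = area_cm2 / 10000 * G = 117.5 / 10000 * 1000 = 11.75 W
Then compute efficiency:
  Efficiency = (Pout / Pin) * 100 = (3.59 / 11.75) * 100
  Efficiency = 30.553%

30.553


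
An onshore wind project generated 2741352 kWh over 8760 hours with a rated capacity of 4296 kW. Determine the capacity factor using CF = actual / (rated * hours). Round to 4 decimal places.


Capacity factor = actual output / maximum possible output
Maximum possible = rated * hours = 4296 * 8760 = 37632960 kWh
CF = 2741352 / 37632960
CF = 0.0728

0.0728


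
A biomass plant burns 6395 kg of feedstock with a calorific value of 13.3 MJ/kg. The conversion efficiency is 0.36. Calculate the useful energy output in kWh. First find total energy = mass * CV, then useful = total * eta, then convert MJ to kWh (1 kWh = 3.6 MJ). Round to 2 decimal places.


Total energy = mass * CV = 6395 * 13.3 = 85053.5 MJ
Useful energy = total * eta = 85053.5 * 0.36 = 30619.26 MJ
Convert to kWh: 30619.26 / 3.6
Useful energy = 8505.35 kWh

8505.35


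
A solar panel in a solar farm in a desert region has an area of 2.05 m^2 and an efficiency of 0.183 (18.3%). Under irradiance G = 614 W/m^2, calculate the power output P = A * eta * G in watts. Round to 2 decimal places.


Use the solar power formula P = A * eta * G.
Given: A = 2.05 m^2, eta = 0.183, G = 614 W/m^2
P = 2.05 * 0.183 * 614
P = 230.34 W

230.34


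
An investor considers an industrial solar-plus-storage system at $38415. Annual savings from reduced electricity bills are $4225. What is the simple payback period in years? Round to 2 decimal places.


Simple payback period = initial cost / annual savings
Payback = 38415 / 4225
Payback = 9.09 years

9.09


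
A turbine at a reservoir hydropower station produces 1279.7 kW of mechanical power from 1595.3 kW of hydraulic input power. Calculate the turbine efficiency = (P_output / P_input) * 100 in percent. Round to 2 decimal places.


Turbine efficiency = (output power / input power) * 100
eta = (1279.7 / 1595.3) * 100
eta = 80.22%

80.22


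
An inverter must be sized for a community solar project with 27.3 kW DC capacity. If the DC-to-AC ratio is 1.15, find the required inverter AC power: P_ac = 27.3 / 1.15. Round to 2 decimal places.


The inverter AC capacity is determined by the DC/AC ratio.
Given: P_dc = 27.3 kW, DC/AC ratio = 1.15
P_ac = P_dc / ratio = 27.3 / 1.15
P_ac = 23.74 kW

23.74


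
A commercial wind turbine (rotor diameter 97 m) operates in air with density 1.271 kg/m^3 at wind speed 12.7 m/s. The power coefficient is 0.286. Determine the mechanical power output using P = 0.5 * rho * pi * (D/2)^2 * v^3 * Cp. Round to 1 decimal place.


Step 1 -- Compute swept area:
  A = pi * (D/2)^2 = pi * (97/2)^2 = 7389.81 m^2
Step 2 -- Apply wind power equation:
  P = 0.5 * rho * A * v^3 * Cp
  v^3 = 12.7^3 = 2048.383
  P = 0.5 * 1.271 * 7389.81 * 2048.383 * 0.286
  P = 2751224.9 W

2751224.9


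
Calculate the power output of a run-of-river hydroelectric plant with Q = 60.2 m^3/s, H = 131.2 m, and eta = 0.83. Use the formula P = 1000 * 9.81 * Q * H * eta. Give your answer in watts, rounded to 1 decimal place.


Apply the hydropower formula P = rho * g * Q * H * eta
rho * g = 1000 * 9.81 = 9810.0
P = 9810.0 * 60.2 * 131.2 * 0.83
P = 64309839.6 W

64309839.6


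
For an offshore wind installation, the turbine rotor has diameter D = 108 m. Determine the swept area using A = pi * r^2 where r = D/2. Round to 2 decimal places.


Compute the rotor radius:
  r = D / 2 = 108 / 2 = 54.0 m
Calculate swept area:
  A = pi * r^2 = pi * 54.0^2
  A = 9160.88 m^2

9160.88


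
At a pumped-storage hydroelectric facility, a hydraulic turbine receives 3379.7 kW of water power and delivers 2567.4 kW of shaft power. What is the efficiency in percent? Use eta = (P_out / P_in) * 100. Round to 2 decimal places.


Turbine efficiency = (output power / input power) * 100
eta = (2567.4 / 3379.7) * 100
eta = 75.97%

75.97


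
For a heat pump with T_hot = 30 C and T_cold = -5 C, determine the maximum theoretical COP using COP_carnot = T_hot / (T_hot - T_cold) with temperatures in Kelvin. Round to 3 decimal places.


Convert to Kelvin:
  T_hot = 30 + 273.15 = 303.15 K
  T_cold = -5 + 273.15 = 268.15 K
Apply Carnot COP formula:
  COP = T_hot_K / (T_hot_K - T_cold_K) = 303.15 / 35.0
  COP = 8.661

8.661


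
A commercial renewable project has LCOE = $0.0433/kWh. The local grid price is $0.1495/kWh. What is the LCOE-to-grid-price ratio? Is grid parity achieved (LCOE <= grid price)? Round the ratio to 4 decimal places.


Compare LCOE to grid price:
  LCOE = $0.0433/kWh, Grid price = $0.1495/kWh
  Ratio = LCOE / grid_price = 0.0433 / 0.1495 = 0.2896
  Grid parity achieved (ratio <= 1)? yes

0.2896


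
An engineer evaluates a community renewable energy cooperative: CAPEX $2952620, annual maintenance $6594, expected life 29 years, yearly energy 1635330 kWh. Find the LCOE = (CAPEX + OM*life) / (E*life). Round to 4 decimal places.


Total cost = CAPEX + OM * lifetime = 2952620 + 6594 * 29 = 2952620 + 191226 = 3143846
Total generation = annual * lifetime = 1635330 * 29 = 47424570 kWh
LCOE = 3143846 / 47424570
LCOE = 0.0663 $/kWh

0.0663


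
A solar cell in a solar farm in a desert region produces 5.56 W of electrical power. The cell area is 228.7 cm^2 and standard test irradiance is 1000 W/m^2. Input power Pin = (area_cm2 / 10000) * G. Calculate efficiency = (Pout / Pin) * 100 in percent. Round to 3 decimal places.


First compute the input power:
  Pin = area_cm2 / 10000 * G = 228.7 / 10000 * 1000 = 22.87 W
Then compute efficiency:
  Efficiency = (Pout / Pin) * 100 = (5.56 / 22.87) * 100
  Efficiency = 24.311%

24.311


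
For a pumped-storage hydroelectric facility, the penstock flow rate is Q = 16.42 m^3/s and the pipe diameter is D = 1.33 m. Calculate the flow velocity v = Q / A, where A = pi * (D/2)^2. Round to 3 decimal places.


Compute pipe cross-sectional area:
  A = pi * (D/2)^2 = pi * (1.33/2)^2 = 1.3893 m^2
Calculate velocity:
  v = Q / A = 16.42 / 1.3893
  v = 11.819 m/s

11.819


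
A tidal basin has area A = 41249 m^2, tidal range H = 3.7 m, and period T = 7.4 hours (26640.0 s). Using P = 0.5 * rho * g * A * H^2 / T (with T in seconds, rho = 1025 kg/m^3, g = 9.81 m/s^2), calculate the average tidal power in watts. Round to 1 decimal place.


Convert period to seconds: T = 7.4 * 3600 = 26640.0 s
H^2 = 3.7^2 = 13.69
P = 0.5 * rho * g * A * H^2 / T
P = 0.5 * 1025 * 9.81 * 41249 * 13.69 / 26640.0
P = 106572.6 W

106572.6


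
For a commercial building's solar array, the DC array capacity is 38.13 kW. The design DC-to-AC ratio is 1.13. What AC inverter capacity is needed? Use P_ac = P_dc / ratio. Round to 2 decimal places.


The inverter AC capacity is determined by the DC/AC ratio.
Given: P_dc = 38.13 kW, DC/AC ratio = 1.13
P_ac = P_dc / ratio = 38.13 / 1.13
P_ac = 33.74 kW

33.74


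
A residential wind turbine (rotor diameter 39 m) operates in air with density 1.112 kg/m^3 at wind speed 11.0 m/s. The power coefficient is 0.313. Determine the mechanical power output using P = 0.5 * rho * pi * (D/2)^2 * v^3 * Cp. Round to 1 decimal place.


Step 1 -- Compute swept area:
  A = pi * (D/2)^2 = pi * (39/2)^2 = 1194.59 m^2
Step 2 -- Apply wind power equation:
  P = 0.5 * rho * A * v^3 * Cp
  v^3 = 11.0^3 = 1331.0
  P = 0.5 * 1.112 * 1194.59 * 1331.0 * 0.313
  P = 276704.5 W

276704.5


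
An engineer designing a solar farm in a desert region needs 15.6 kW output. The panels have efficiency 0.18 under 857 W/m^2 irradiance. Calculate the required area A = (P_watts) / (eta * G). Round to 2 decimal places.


Convert target power to watts: P = 15.6 * 1000 = 15600.0 W
Compute denominator: eta * G = 0.18 * 857 = 154.26
Required area A = P / (eta * G) = 15600.0 / 154.26
A = 101.13 m^2

101.13


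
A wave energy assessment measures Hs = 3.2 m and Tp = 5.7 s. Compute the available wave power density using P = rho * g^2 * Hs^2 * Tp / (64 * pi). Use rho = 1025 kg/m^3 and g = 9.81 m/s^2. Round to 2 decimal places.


Apply wave power formula:
  g^2 = 9.81^2 = 96.2361
  Hs^2 = 3.2^2 = 10.24
  Numerator = rho * g^2 * Hs^2 * Tp = 1025 * 96.2361 * 10.24 * 5.7 = 5757536.4
  Denominator = 64 * pi = 201.0619
  P = 5757536.4 / 201.0619 = 28635.64 W/m

28635.64


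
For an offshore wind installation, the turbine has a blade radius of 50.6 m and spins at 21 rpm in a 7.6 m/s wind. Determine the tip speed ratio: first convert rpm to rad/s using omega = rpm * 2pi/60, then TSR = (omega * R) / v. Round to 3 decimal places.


Convert rotational speed to rad/s:
  omega = 21 * 2 * pi / 60 = 2.1991 rad/s
Compute tip speed:
  v_tip = omega * R = 2.1991 * 50.6 = 111.275 m/s
Tip speed ratio:
  TSR = v_tip / v_wind = 111.275 / 7.6 = 14.641

14.641


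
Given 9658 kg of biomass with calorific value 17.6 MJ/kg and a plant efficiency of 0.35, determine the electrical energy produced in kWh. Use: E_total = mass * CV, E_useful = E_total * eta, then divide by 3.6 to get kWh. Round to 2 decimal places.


Total energy = mass * CV = 9658 * 17.6 = 169980.8 MJ
Useful energy = total * eta = 169980.8 * 0.35 = 59493.28 MJ
Convert to kWh: 59493.28 / 3.6
Useful energy = 16525.91 kWh

16525.91


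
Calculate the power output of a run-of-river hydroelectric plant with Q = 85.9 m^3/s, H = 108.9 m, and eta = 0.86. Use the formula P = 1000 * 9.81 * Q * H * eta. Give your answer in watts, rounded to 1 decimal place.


Apply the hydropower formula P = rho * g * Q * H * eta
rho * g = 1000 * 9.81 = 9810.0
P = 9810.0 * 85.9 * 108.9 * 0.86
P = 78920259.1 W

78920259.1


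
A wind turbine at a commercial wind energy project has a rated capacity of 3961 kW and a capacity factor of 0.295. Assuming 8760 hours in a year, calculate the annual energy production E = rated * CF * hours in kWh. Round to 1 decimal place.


Annual energy = rated_kW * capacity_factor * hours_per_year
Given: P_rated = 3961 kW, CF = 0.295, hours = 8760
E = 3961 * 0.295 * 8760
E = 10236016.2 kWh

10236016.2


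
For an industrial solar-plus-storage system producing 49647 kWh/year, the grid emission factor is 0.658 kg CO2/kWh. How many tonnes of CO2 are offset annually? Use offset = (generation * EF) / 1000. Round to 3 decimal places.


CO2 offset in kg = generation * emission_factor
CO2 offset = 49647 * 0.658 = 32667.73 kg
Convert to tonnes:
  CO2 offset = 32667.73 / 1000 = 32.668 tonnes

32.668


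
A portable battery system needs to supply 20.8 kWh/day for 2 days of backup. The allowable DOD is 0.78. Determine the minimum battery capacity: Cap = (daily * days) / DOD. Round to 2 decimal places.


Total energy needed = daily * days = 20.8 * 2 = 41.6 kWh
Account for depth of discharge:
  Cap = total_energy / DOD = 41.6 / 0.78
  Cap = 53.33 kWh

53.33


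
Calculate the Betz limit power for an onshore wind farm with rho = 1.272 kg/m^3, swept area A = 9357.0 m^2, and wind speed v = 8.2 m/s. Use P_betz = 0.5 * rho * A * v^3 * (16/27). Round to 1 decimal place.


The Betz coefficient Cp_max = 16/27 = 0.5926
v^3 = 8.2^3 = 551.368
P_betz = 0.5 * rho * A * v^3 * Cp_max
P_betz = 0.5 * 1.272 * 9357.0 * 551.368 * 0.5926
P_betz = 1944426.5 W

1944426.5


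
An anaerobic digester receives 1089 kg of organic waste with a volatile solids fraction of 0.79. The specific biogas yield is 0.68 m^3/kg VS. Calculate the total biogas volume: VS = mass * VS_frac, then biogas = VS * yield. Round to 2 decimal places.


Compute volatile solids:
  VS = mass * VS_fraction = 1089 * 0.79 = 860.31 kg
Calculate biogas volume:
  Biogas = VS * specific_yield = 860.31 * 0.68
  Biogas = 585.01 m^3

585.01


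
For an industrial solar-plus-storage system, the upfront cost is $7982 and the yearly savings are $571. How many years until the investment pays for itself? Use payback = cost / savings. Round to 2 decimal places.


Simple payback period = initial cost / annual savings
Payback = 7982 / 571
Payback = 13.98 years

13.98


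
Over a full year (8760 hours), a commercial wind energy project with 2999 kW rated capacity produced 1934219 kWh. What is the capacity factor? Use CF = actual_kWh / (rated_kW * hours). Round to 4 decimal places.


Capacity factor = actual output / maximum possible output
Maximum possible = rated * hours = 2999 * 8760 = 26271240 kWh
CF = 1934219 / 26271240
CF = 0.0736

0.0736


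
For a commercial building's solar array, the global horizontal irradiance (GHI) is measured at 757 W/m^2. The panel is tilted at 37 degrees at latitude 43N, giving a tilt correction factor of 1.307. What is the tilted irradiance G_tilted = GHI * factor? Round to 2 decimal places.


Identify the given values:
  GHI = 757 W/m^2, tilt correction factor = 1.307
Apply the formula G_tilted = GHI * factor:
  G_tilted = 757 * 1.307
  G_tilted = 989.40 W/m^2

989.40
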